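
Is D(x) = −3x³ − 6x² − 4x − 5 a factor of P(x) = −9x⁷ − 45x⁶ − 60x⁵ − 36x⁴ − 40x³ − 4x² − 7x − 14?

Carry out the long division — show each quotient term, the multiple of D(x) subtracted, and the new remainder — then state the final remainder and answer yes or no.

Step 1: lead(−9x⁷ − 45x⁶ − 60x⁵ − 36x⁴ − 40x³ − 4x² − 7x − 14) ÷ lead(D) = −9x⁷ ÷ −3x³ = 3x⁴. Subtract (3x⁴)·D = −9x⁷ − 18x⁶ − 12x⁵ − 15x⁴. Remainder: −27x⁶ − 48x⁵ − 21x⁴ − 40x³ − 4x² − 7x − 14.
Step 2: lead(−27x⁶ − 48x⁵ − 21x⁴ − 40x³ − 4x² − 7x − 14) ÷ lead(D) = −27x⁶ ÷ −3x³ = 9x³. Subtract (9x³)·D = −27x⁶ − 54x⁵ − 36x⁴ − 45x³. Remainder: 6x⁵ + 15x⁴ + 5x³ − 4x² − 7x − 14.
Step 3: lead(6x⁵ + 15x⁴ + 5x³ − 4x² − 7x − 14) ÷ lead(D) = 6x⁵ ÷ −3x³ = −2x². Subtract (−2x²)·D = 6x⁵ + 12x⁴ + 8x³ + 10x². Remainder: 3x⁴ − 3x³ − 14x² − 7x − 14.
Step 4: lead(3x⁴ − 3x³ − 14x² − 7x − 14) ÷ lead(D) = 3x⁴ ÷ −3x³ = −x. Subtract (−x)·D = 3x⁴ + 6x³ + 4x² + 5x. Remainder: −9x³ − 18x² − 12x − 14.
Step 5: lead(−9x³ − 18x² − 12x − 14) ÷ lead(D) = −9x³ ÷ −3x³ = 3. Subtract (3)·D = −9x³ − 18x² − 12x − 15. Remainder: 1.

R(x) = 1, so D(x) is not a factor of P(x). no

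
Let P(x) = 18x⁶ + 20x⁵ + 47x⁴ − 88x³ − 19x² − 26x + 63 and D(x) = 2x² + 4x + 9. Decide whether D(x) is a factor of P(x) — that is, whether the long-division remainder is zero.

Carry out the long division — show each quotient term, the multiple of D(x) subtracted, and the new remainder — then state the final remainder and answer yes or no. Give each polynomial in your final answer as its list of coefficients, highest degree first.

Step 1: lead(18x⁶ + 20x⁵ + 47x⁴ − 88x³ − 19x² − 26x + 63) ÷ lead(D) = 18x⁶ ÷ 2x² = 9x⁴. Subtract (9x⁴)·D = 18x⁶ + 36x⁵ + 81x⁴. Remainder: −16x⁵ − 34x⁴ − 88x³ − 19x² − 26x + 63.
Step 2: lead(−16x⁵ − 34x⁴ − 88x³ − 19x² − 26x + 63) ÷ lead(D) = −16x⁵ ÷ 2x² = −8x³. Subtract (−8x³)·D = −16x⁵ − 32x⁴ − 72x³. Remainder: −2x⁴ − 16x³ − 19x² − 26x + 63.
Step 3: lead(−2x⁴ − 16x³ − 19x² − 26x + 63) ÷ lead(D) = −2x⁴ ÷ 2x² = −x². Subtract (−x²)·D = −2x⁴ − 4x³ − 9x². Remainder: −12x³ − 10x² − 26x + 63.
Step 4: lead(−12x³ − 10x² − 26x + 63) ÷ lead(D) = −12x³ ÷ 2x² = −6x. Subtract (−6x)·D = −12x³ − 24x² − 54x. Remainder: 14x² + 28x + 63.
Step 5: lead(14x² + 28x + 63) ÷ lead(D) = 14x² ÷ 2x² = 7. Subtract (7)·D = 14x² + 28x + 63. Remainder: 0.

R = [0], so D(x) is a factor of P(x). yes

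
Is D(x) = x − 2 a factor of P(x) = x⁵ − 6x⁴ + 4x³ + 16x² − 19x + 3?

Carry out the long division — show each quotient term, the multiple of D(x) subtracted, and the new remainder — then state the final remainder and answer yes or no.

Step 1: lead(x⁵ − 6x⁴ + 4x³ + 16x² − 19x + 3) ÷ lead(D) = x⁵ ÷ x = x⁴. Subtract (x⁴)·D = x⁵ − 2x⁴. Remainder: −4x⁴ + 4x³ + 16x² − 19x + 3.
Step 2: lead(−4x⁴ + 4x³ + 16x² − 19x + 3) ÷ lead(D) = −4x⁴ ÷ x = −4x³. Subtract (−4x³)·D = −4x⁴ + 8x³. Remainder: −4x³ + 16x² − 19x + 3.
Step 3: lead(−4x³ + 16x² − 19x + 3) ÷ lead(D) = −4x³ ÷ x = −4x². Subtract (−4x²)·D = −4x³ + 8x². Remainder: 8x² − 19x + 3.
Step 4: lead(8x² − 19x + 3) ÷ lead(D) = 8x² ÷ x = 8x. Subtract (8x)·D = 8x² − 16x. Remainder: −3x + 3.
Step 5: lead(−3x + 3) ÷ lead(D) = −3x ÷ x = −3. Subtract (−3)·D = −3x + 6. Remainder: −3.

R(x) = −3, so D(x) is not a factor of P(x). no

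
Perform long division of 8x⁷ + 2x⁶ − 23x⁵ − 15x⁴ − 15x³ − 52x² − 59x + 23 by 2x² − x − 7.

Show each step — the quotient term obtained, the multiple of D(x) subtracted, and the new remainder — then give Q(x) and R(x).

Q(x) = 4x⁵ + 3x⁴ + 4x³ + 5x² + 9x − 4; R(x) = −5

Step 1: lead(8x⁷ + 2x⁶ − 23x⁵ − 15x⁴ − 15x³ − 52x² − 59x + 23) ÷ lead(D) = 8x⁷ ÷ 2x² = 4x⁵. Subtract (4x⁵)·D = 8x⁷ − 4x⁶ − 28x⁵. Remainder: 6x⁶ + 5x⁵ − 15x⁴ − 15x³ − 52x² − 59x + 23.
Step 2: lead(6x⁶ + 5x⁵ − 15x⁴ − 15x³ − 52x² − 59x + 23) ÷ lead(D) = 6x⁶ ÷ 2x² = 3x⁴. Subtract (3x⁴)·D = 6x⁶ − 3x⁵ − 21x⁴. Remainder: 8x⁵ + 6x⁴ − 15x³ − 52x² − 59x + 23.
Step 3: lead(8x⁵ + 6x⁴ − 15x³ − 52x² − 59x + 23) ÷ lead(D) = 8x⁵ ÷ 2x² = 4x³. Subtract (4x³)·D = 8x⁵ − 4x⁴ − 28x³. Remainder: 10x⁴ + 13x³ − 52x² − 59x + 23.
Step 4: lead(10x⁴ + 13x³ − 52x² − 59x + 23) ÷ lead(D) = 10x⁴ ÷ 2x² = 5x². Subtract (5x²)·D = 10x⁴ − 5x³ − 35x². Remainder: 18x³ − 17x² − 59x + 23.
Step 5: lead(18x³ − 17x² − 59x + 23) ÷ lead(D) = 18x³ ÷ 2x² = 9x. Subtract (9x)·D = 18x³ − 9x² − 63x. Remainder: −8x² + 4x + 23.
Step 6: lead(−8x² + 4x + 23) ÷ lead(D) = −8x² ÷ 2x² = −4. Subtract (−4)·D = −8x² + 4x + 28. Remainder: −5.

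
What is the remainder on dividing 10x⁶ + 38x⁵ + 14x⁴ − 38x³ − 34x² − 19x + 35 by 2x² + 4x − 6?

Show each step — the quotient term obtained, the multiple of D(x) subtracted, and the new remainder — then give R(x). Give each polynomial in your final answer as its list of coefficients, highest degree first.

Step 1: lead(10x⁶ + 38x⁵ + 14x⁴ − 38x³ − 34x² − 19x + 35) ÷ lead(D) = 10x⁶ ÷ 2x² = 5x⁴. Subtract (5x⁴)·D = 10x⁶ + 20x⁵ − 30x⁴. Remainder: 18x⁵ + 44x⁴ − 38x³ − 34x² − 19x + 35.
Step 2: lead(18x⁵ + 44x⁴ − 38x³ − 34x² − 19x + 35) ÷ lead(D) = 18x⁵ ÷ 2x² = 9x³. Subtract (9x³)·D = 18x⁵ + 36x⁴ − 54x³. Remainder: 8x⁴ + 16x³ − 34x² − 19x + 35.
Step 3: lead(8x⁴ + 16x³ − 34x² − 19x + 35) ÷ lead(D) = 8x⁴ ÷ 2x² = 4x². Subtract (4x²)·D = 8x⁴ + 16x³ − 24x². Remainder: −10x² − 19x + 35.
Step 4: lead(−10x² − 19x + 35) ÷ lead(D) = −10x² ÷ 2x² = −5. Subtract (−5)·D = −10x² − 20x + 30. Remainder: x + 5.

R = [1, 5]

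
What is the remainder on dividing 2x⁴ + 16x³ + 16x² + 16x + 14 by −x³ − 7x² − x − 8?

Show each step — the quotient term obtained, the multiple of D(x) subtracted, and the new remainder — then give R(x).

Step 1: lead(2x⁴ + 16x³ + 16x² + 16x + 14) ÷ lead(D) = 2x⁴ ÷ −x³ = −2x. Subtract (−2x)·D = 2x⁴ + 14x³ + 2x² + 16x. Remainder: 2x³ + 14x² + 14.
Step 2: lead(2x³ + 14x² + 14) ÷ lead(D) = 2x³ ÷ −x³ = −2. Subtract (−2)·D = 2x³ + 14x² + 2x + 16. Remainder: −2x − 2.

R(x) = −2x − 2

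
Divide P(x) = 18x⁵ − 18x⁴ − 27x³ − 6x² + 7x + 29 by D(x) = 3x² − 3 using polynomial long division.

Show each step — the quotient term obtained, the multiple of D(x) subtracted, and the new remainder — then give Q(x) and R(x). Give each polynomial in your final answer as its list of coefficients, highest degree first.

Step 1: lead(18x⁵ − 18x⁴ − 27x³ − 6x² + 7x + 29) ÷ lead(D) = 18x⁵ ÷ 3x² = 6x³. Subtract (6x³)·D = 18x⁵ − 18x³. Remainder: −18x⁴ − 9x³ − 6x² + 7x + 29.
Step 2: lead(−18x⁴ − 9x³ − 6x² + 7x + 29) ÷ lead(D) = −18x⁴ ÷ 3x² = −6x². Subtract (−6x²)·D = −18x⁴ + 18x². Remainder: −9x³ − 24x² + 7x + 29.
Step 3: lead(−9x³ − 24x² + 7x + 29) ÷ lead(D) = −9x³ ÷ 3x² = −3x. Subtract (−3x)·D = −9x³ + 9x. Remainder: −24x² − 2x + 29.
Step 4: lead(−24x² − 2x + 29) ÷ lead(D) = −24x² ÷ 3x² = −8. Subtract (−8)·D = −24x² + 24. Remainder: −2x + 5.

Q = [6, -6, -3, -8]; R = [-2, 5]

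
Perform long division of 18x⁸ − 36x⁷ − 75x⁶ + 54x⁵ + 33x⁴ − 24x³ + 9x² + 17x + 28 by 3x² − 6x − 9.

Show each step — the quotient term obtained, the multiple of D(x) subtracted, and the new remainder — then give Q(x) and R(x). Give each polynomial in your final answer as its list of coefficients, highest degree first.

Q = [6, 0, -7, 4, -2, 0, -3]; R = [-1, 1]

Step 1: lead(18x⁸ − 36x⁷ − 75x⁶ + 54x⁵ + 33x⁴ − 24x³ + 9x² + 17x + 28) ÷ lead(D) = 18x⁸ ÷ 3x² = 6x⁶. Subtract (6x⁶)·D = 18x⁸ − 36x⁷ − 54x⁶. Remainder: −21x⁶ + 54x⁵ + 33x⁴ − 24x³ + 9x² + 17x + 28.
Step 2: lead(−21x⁶ + 54x⁵ + 33x⁴ − 24x³ + 9x² + 17x + 28) ÷ lead(D) = −21x⁶ ÷ 3x² = −7x⁴. Subtract (−7x⁴)·D = −21x⁶ + 42x⁵ + 63x⁴. Remainder: 12x⁵ − 30x⁴ − 24x³ + 9x² + 17x + 28.
Step 3: lead(12x⁵ − 30x⁴ − 24x³ + 9x² + 17x + 28) ÷ lead(D) = 12x⁵ ÷ 3x² = 4x³. Subtract (4x³)·D = 12x⁵ − 24x⁴ − 36x³. Remainder: −6x⁴ + 12x³ + 9x² + 17x + 28.
Step 4: lead(−6x⁴ + 12x³ + 9x² + 17x + 28) ÷ lead(D) = −6x⁴ ÷ 3x² = −2x². Subtract (−2x²)·D = −6x⁴ + 12x³ + 18x². Remainder: −9x² + 17x + 28.
Step 5: lead(−9x² + 17x + 28) ÷ lead(D) = −9x² ÷ 3x² = −3. Subtract (−3)·D = −9x² + 18x + 27. Remainder: −x + 1.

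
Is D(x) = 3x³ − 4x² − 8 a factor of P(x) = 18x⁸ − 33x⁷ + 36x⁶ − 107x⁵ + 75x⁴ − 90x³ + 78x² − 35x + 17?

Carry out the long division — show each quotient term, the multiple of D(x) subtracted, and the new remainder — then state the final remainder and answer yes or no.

R(x) = −2x² + 5x + 1, so D(x) is not a factor of P(x). no

Step 1: lead(18x⁸ − 33x⁷ + 36x⁶ − 107x⁵ + 75x⁴ − 90x³ + 78x² − 35x + 17) ÷ lead(D) = 18x⁸ ÷ 3x³ = 6x⁵. Subtract (6x⁵)·D = 18x⁸ − 24x⁷ − 48x⁵. Remainder: −9x⁷ + 36x⁶ − 59x⁵ + 75x⁴ − 90x³ + 78x² − 35x + 17.
Step 2: lead(−9x⁷ + 36x⁶ − 59x⁵ + 75x⁴ − 90x³ + 78x² − 35x + 17) ÷ lead(D) = −9x⁷ ÷ 3x³ = −3x⁴. Subtract (−3x⁴)·D = −9x⁷ + 12x⁶ + 24x⁴. Remainder: 24x⁶ − 59x⁵ + 51x⁴ − 90x³ + 78x² − 35x + 17.
Step 3: lead(24x⁶ − 59x⁵ + 51x⁴ − 90x³ + 78x² − 35x + 17) ÷ lead(D) = 24x⁶ ÷ 3x³ = 8x³. Subtract (8x³)·D = 24x⁶ − 32x⁵ − 64x³. Remainder: −27x⁵ + 51x⁴ − 26x³ + 78x² − 35x + 17.
Step 4: lead(−27x⁵ + 51x⁴ − 26x³ + 78x² − 35x + 17) ÷ lead(D) = −27x⁵ ÷ 3x³ = −9x². Subtract (−9x²)·D = −27x⁵ + 36x⁴ + 72x². Remainder: 15x⁴ − 26x³ + 6x² − 35x + 17.
Step 5: lead(15x⁴ − 26x³ + 6x² − 35x + 17) ÷ lead(D) = 15x⁴ ÷ 3x³ = 5x. Subtract (5x)·D = 15x⁴ − 20x³ − 40x. Remainder: −6x³ + 6x² + 5x + 17.
Step 6: lead(−6x³ + 6x² + 5x + 17) ÷ lead(D) = −6x³ ÷ 3x³ = −2. Subtract (−2)·D = −6x³ + 8x² + 16. Remainder: −2x² + 5x + 1.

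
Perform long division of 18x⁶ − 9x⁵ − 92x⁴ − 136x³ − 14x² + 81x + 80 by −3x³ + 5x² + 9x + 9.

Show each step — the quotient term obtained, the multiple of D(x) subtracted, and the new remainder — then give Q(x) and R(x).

Step 1: lead(18x⁶ − 9x⁵ − 92x⁴ − 136x³ − 14x² + 81x + 80) ÷ lead(D) = 18x⁶ ÷ −3x³ = −6x³. Subtract (−6x³)·D = 18x⁶ − 30x⁵ − 54x⁴ − 54x³. Remainder: 21x⁵ − 38x⁴ − 82x³ − 14x² + 81x + 80.
Step 2: lead(21x⁵ − 38x⁴ − 82x³ − 14x² + 81x + 80) ÷ lead(D) = 21x⁵ ÷ −3x³ = −7x². Subtract (−7x²)·D = 21x⁵ − 35x⁴ − 63x³ − 63x². Remainder: −3x⁴ − 19x³ + 49x² + 81x + 80.
Step 3: lead(−3x⁴ − 19x³ + 49x² + 81x + 80) ÷ lead(D) = −3x⁴ ÷ −3x³ = x. Subtract (x)·D = −3x⁴ + 5x³ + 9x² + 9x. Remainder: −24x³ + 40x² + 72x + 80.
Step 4: lead(−24x³ + 40x² + 72x + 80) ÷ lead(D) = −24x³ ÷ −3x³ = 8. Subtract (8)·D = −24x³ + 40x² + 72x + 72. Remainder: 8.

Q(x) = −6x³ − 7x² + x + 8; R(x) = 8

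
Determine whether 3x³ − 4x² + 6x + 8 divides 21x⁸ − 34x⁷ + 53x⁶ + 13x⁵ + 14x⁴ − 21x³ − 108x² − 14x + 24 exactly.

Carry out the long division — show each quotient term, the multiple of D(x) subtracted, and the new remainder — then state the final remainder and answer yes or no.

R(x) = 0, so D(x) is a factor of P(x). yes

Step 1: lead(21x⁸ − 34x⁷ + 53x⁶ + 13x⁵ + 14x⁴ − 21x³ − 108x² − 14x + 24) ÷ lead(D) = 21x⁸ ÷ 3x³ = 7x⁵. Subtract (7x⁵)·D = 21x⁸ − 28x⁷ + 42x⁶ + 56x⁵. Remainder: −6x⁷ + 11x⁶ − 43x⁵ + 14x⁴ − 21x³ − 108x² − 14x + 24.
Step 2: lead(−6x⁷ + 11x⁶ − 43x⁵ + 14x⁴ − 21x³ − 108x² − 14x + 24) ÷ lead(D) = −6x⁷ ÷ 3x³ = −2x⁴. Subtract (−2x⁴)·D = −6x⁷ + 8x⁶ − 12x⁵ − 16x⁴. Remainder: 3x⁶ − 31x⁵ + 30x⁴ − 21x³ − 108x² − 14x + 24.
Step 3: lead(3x⁶ − 31x⁵ + 30x⁴ − 21x³ − 108x² − 14x + 24) ÷ lead(D) = 3x⁶ ÷ 3x³ = x³. Subtract (x³)·D = 3x⁶ − 4x⁵ + 6x⁴ + 8x³. Remainder: −27x⁵ + 24x⁴ − 29x³ − 108x² − 14x + 24.
Step 4: lead(−27x⁵ + 24x⁴ − 29x³ − 108x² − 14x + 24) ÷ lead(D) = −27x⁵ ÷ 3x³ = −9x². Subtract (−9x²)·D = −27x⁵ + 36x⁴ − 54x³ − 72x². Remainder: −12x⁴ + 25x³ − 36x² − 14x + 24.
Step 5: lead(−12x⁴ + 25x³ − 36x² − 14x + 24) ÷ lead(D) = −12x⁴ ÷ 3x³ = −4x. Subtract (−4x)·D = −12x⁴ + 16x³ − 24x² − 32x. Remainder: 9x³ − 12x² + 18x + 24.
Step 6: lead(9x³ − 12x² + 18x + 24) ÷ lead(D) = 9x³ ÷ 3x³ = 3. Subtract (3)·D = 9x³ − 12x² + 18x + 24. Remainder: 0.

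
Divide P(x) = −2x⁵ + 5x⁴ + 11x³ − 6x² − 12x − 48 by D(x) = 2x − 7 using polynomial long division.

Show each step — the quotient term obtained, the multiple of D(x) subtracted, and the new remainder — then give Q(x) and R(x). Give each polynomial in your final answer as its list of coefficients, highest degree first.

Step 1: lead(−2x⁵ + 5x⁴ + 11x³ − 6x² − 12x − 48) ÷ lead(D) = −2x⁵ ÷ 2x = −x⁴. Subtract (−x⁴)·D = −2x⁵ + 7x⁴. Remainder: −2x⁴ + 11x³ − 6x² − 12x − 48.
Step 2: lead(−2x⁴ + 11x³ − 6x² − 12x − 48) ÷ lead(D) = −2x⁴ ÷ 2x = −x³. Subtract (−x³)·D = −2x⁴ + 7x³. Remainder: 4x³ − 6x² − 12x − 48.
Step 3: lead(4x³ − 6x² − 12x − 48) ÷ lead(D) = 4x³ ÷ 2x = 2x². Subtract (2x²)·D = 4x³ − 14x². Remainder: 8x² − 12x − 48.
Step 4: lead(8x² − 12x − 48) ÷ lead(D) = 8x² ÷ 2x = 4x. Subtract (4x)·D = 8x² − 28x. Remainder: 16x − 48.
Step 5: lead(16x − 48) ÷ lead(D) = 16x ÷ 2x = 8. Subtract (8)·D = 16x − 56. Remainder: 8.

Q = [-1, -1, 2, 4, 8]; R = [8]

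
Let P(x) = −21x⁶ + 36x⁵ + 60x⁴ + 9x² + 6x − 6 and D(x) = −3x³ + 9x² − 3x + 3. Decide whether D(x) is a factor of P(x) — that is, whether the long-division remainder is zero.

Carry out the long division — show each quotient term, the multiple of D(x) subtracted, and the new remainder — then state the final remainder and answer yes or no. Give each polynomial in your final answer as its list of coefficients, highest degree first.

Step 1: lead(−21x⁶ + 36x⁵ + 60x⁴ + 9x² + 6x − 6) ÷ lead(D) = −21x⁶ ÷ −3x³ = 7x³. Subtract (7x³)·D = −21x⁶ + 63x⁵ − 21x⁴ + 21x³. Remainder: −27x⁵ + 81x⁴ − 21x³ + 9x² + 6x − 6.
Step 2: lead(−27x⁵ + 81x⁴ − 21x³ + 9x² + 6x − 6) ÷ lead(D) = −27x⁵ ÷ −3x³ = 9x². Subtract (9x²)·D = −27x⁵ + 81x⁴ − 27x³ + 27x². Remainder: 6x³ − 18x² + 6x − 6.
Step 3: lead(6x³ − 18x² + 6x − 6) ÷ lead(D) = 6x³ ÷ −3x³ = −2. Subtract (−2)·D = 6x³ − 18x² + 6x − 6. Remainder: 0.

R = [0], so D(x) is a factor of P(x). yes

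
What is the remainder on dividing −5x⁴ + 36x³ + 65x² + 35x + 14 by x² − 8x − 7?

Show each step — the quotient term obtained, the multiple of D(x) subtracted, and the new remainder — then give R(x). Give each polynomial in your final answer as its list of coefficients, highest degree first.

Step 1: lead(−5x⁴ + 36x³ + 65x² + 35x + 14) ÷ lead(D) = −5x⁴ ÷ x² = −5x². Subtract (−5x²)·D = −5x⁴ + 40x³ + 35x². Remainder: −4x³ + 30x² + 35x + 14.
Step 2: lead(−4x³ + 30x² + 35x + 14) ÷ lead(D) = −4x³ ÷ x² = −4x. Subtract (−4x)·D = −4x³ + 32x² + 28x. Remainder: −2x² + 7x + 14.
Step 3: lead(−2x² + 7x + 14) ÷ lead(D) = −2x² ÷ x² = −2. Subtract (−2)·D = −2x² + 16x + 14. Remainder: −9x.

R = [-9, 0]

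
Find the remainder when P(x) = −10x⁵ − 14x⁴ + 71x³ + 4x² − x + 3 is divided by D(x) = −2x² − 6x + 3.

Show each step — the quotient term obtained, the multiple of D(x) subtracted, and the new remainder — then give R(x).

R(x) = −x + 9

Step 1: lead(−10x⁵ − 14x⁴ + 71x³ + 4x² − x + 3) ÷ lead(D) = −10x⁵ ÷ −2x² = 5x³. Subtract (5x³)·D = −10x⁵ − 30x⁴ + 15x³. Remainder: 16x⁴ + 56x³ + 4x² − x + 3.
Step 2: lead(16x⁴ + 56x³ + 4x² − x + 3) ÷ lead(D) = 16x⁴ ÷ −2x² = −8x². Subtract (−8x²)·D = 16x⁴ + 48x³ − 24x². Remainder: 8x³ + 28x² − x + 3.
Step 3: lead(8x³ + 28x² − x + 3) ÷ lead(D) = 8x³ ÷ −2x² = −4x. Subtract (−4x)·D = 8x³ + 24x² − 12x. Remainder: 4x² + 11x + 3.
Step 4: lead(4x² + 11x + 3) ÷ lead(D) = 4x² ÷ −2x² = −2. Subtract (−2)·D = 4x² + 12x − 6. Remainder: −x + 9.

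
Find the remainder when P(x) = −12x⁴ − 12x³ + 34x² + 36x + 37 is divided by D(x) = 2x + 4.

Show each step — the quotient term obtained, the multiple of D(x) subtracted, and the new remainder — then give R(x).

Step 1: lead(−12x⁴ − 12x³ + 34x² + 36x + 37) ÷ lead(D) = −12x⁴ ÷ 2x = −6x³. Subtract (−6x³)·D = −12x⁴ − 24x³. Remainder: 12x³ + 34x² + 36x + 37.
Step 2: lead(12x³ + 34x² + 36x + 37) ÷ lead(D) = 12x³ ÷ 2x = 6x². Subtract (6x²)·D = 12x³ + 24x². Remainder: 10x² + 36x + 37.
Step 3: lead(10x² + 36x + 37) ÷ lead(D) = 10x² ÷ 2x = 5x. Subtract (5x)·D = 10x² + 20x. Remainder: 16x + 37.
Step 4: lead(16x + 37) ÷ lead(D) = 16x ÷ 2x = 8. Subtract (8)·D = 16x + 32. Remainder: 5.

R(x) = 5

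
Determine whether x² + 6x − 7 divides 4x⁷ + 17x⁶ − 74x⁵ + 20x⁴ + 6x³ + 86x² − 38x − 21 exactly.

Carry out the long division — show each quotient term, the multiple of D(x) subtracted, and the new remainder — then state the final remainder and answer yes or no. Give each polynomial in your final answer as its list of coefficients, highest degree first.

R = [0], so D(x) is a factor of P(x). yes

Step 1: lead(4x⁷ + 17x⁶ − 74x⁵ + 20x⁴ + 6x³ + 86x² − 38x − 21) ÷ lead(D) = 4x⁷ ÷ x² = 4x⁵. Subtract (4x⁵)·D = 4x⁷ + 24x⁶ − 28x⁵. Remainder: −7x⁶ − 46x⁵ + 20x⁴ + 6x³ + 86x² − 38x − 21.
Step 2: lead(−7x⁶ − 46x⁵ + 20x⁴ + 6x³ + 86x² − 38x − 21) ÷ lead(D) = −7x⁶ ÷ x² = −7x⁴. Subtract (−7x⁴)·D = −7x⁶ − 42x⁵ + 49x⁴. Remainder: −4x⁵ − 29x⁴ + 6x³ + 86x² − 38x − 21.
Step 3: lead(−4x⁵ − 29x⁴ + 6x³ + 86x² − 38x − 21) ÷ lead(D) = −4x⁵ ÷ x² = −4x³. Subtract (−4x³)·D = −4x⁵ − 24x⁴ + 28x³. Remainder: −5x⁴ − 22x³ + 86x² − 38x − 21.
Step 4: lead(−5x⁴ − 22x³ + 86x² − 38x − 21) ÷ lead(D) = −5x⁴ ÷ x² = −5x². Subtract (−5x²)·D = −5x⁴ − 30x³ + 35x². Remainder: 8x³ + 51x² − 38x − 21.
Step 5: lead(8x³ + 51x² − 38x − 21) ÷ lead(D) = 8x³ ÷ x² = 8x. Subtract (8x)·D = 8x³ + 48x² − 56x. Remainder: 3x² + 18x − 21.
Step 6: lead(3x² + 18x − 21) ÷ lead(D) = 3x² ÷ x² = 3. Subtract (3)·D = 3x² + 18x − 21. Remainder: 0.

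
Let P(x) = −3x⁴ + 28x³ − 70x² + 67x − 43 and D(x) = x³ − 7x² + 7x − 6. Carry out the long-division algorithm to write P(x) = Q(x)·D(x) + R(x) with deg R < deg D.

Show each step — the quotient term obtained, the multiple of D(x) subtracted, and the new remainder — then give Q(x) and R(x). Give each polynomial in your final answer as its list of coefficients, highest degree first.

Step 1: lead(−3x⁴ + 28x³ − 70x² + 67x − 43) ÷ lead(D) = −3x⁴ ÷ x³ = −3x. Subtract (−3x)·D = −3x⁴ + 21x³ − 21x² + 18x. Remainder: 7x³ − 49x² + 49x − 43.
Step 2: lead(7x³ − 49x² + 49x − 43) ÷ lead(D) = 7x³ ÷ x³ = 7. Subtract (7)·D = 7x³ − 49x² + 49x − 42. Remainder: −1.

Q = [-3, 7]; R = [-1]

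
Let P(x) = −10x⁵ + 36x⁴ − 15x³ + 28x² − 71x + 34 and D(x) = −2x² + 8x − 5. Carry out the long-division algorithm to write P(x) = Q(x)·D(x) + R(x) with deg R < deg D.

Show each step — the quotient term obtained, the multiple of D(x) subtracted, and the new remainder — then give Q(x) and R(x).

Q(x) = 5x³ + 2x² + 3x − 7; R(x) = −1

Step 1: lead(−10x⁵ + 36x⁴ − 15x³ + 28x² − 71x + 34) ÷ lead(D) = −10x⁵ ÷ −2x² = 5x³. Subtract (5x³)·D = −10x⁵ + 40x⁴ − 25x³. Remainder: −4x⁴ + 10x³ + 28x² − 71x + 34.
Step 2: lead(−4x⁴ + 10x³ + 28x² − 71x + 34) ÷ lead(D) = −4x⁴ ÷ −2x² = 2x². Subtract (2x²)·D = −4x⁴ + 16x³ − 10x². Remainder: −6x³ + 38x² − 71x + 34.
Step 3: lead(−6x³ + 38x² − 71x + 34) ÷ lead(D) = −6x³ ÷ −2x² = 3x. Subtract (3x)·D = −6x³ + 24x² − 15x. Remainder: 14x² − 56x + 34.
Step 4: lead(14x² − 56x + 34) ÷ lead(D) = 14x² ÷ −2x² = −7. Subtract (−7)·D = 14x² − 56x + 35. Remainder: −1.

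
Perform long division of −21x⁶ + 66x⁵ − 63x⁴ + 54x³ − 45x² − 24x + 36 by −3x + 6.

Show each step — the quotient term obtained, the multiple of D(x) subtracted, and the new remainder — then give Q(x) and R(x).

Q(x) = 7x⁵ − 8x⁴ + 5x³ − 8x² − x + 6; R(x) = 0

Step 1: lead(−21x⁶ + 66x⁵ − 63x⁴ + 54x³ − 45x² − 24x + 36) ÷ lead(D) = −21x⁶ ÷ −3x = 7x⁵. Subtract (7x⁵)·D = −21x⁶ + 42x⁵. Remainder: 24x⁵ − 63x⁴ + 54x³ − 45x² − 24x + 36.
Step 2: lead(24x⁵ − 63x⁴ + 54x³ − 45x² − 24x + 36) ÷ lead(D) = 24x⁵ ÷ −3x = −8x⁴. Subtract (−8x⁴)·D = 24x⁵ − 48x⁴. Remainder: −15x⁴ + 54x³ − 45x² − 24x + 36.
Step 3: lead(−15x⁴ + 54x³ − 45x² − 24x + 36) ÷ lead(D) = −15x⁴ ÷ −3x = 5x³. Subtract (5x³)·D = −15x⁴ + 30x³. Remainder: 24x³ − 45x² − 24x + 36.
Step 4: lead(24x³ − 45x² − 24x + 36) ÷ lead(D) = 24x³ ÷ −3x = −8x². Subtract (−8x²)·D = 24x³ − 48x². Remainder: 3x² − 24x + 36.
Step 5: lead(3x² − 24x + 36) ÷ lead(D) = 3x² ÷ −3x = −x. Subtract (−x)·D = 3x² − 6x. Remainder: −18x + 36.
Step 6: lead(−18x + 36) ÷ lead(D) = −18x ÷ −3x = 6. Subtract (6)·D = −18x + 36. Remainder: 0.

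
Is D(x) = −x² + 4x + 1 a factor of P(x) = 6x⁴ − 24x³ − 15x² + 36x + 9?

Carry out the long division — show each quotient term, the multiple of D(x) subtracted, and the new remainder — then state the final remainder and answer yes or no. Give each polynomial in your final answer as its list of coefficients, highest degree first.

R = [0], so D(x) is a factor of P(x). yes

Step 1: lead(6x⁴ − 24x³ − 15x² + 36x + 9) ÷ lead(D) = 6x⁴ ÷ −x² = −6x². Subtract (−6x²)·D = 6x⁴ − 24x³ − 6x². Remainder: −9x² + 36x + 9.
Step 2: lead(−9x² + 36x + 9) ÷ lead(D) = −9x² ÷ −x² = 9. Subtract (9)·D = −9x² + 36x + 9. Remainder: 0.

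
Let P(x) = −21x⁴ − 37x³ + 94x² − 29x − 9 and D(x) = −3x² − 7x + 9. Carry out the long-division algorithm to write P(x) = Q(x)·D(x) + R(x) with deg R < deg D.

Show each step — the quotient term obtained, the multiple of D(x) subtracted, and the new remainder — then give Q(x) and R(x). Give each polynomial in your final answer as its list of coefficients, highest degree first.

Step 1: lead(−21x⁴ − 37x³ + 94x² − 29x − 9) ÷ lead(D) = −21x⁴ ÷ −3x² = 7x². Subtract (7x²)·D = −21x⁴ − 49x³ + 63x². Remainder: 12x³ + 31x² − 29x − 9.
Step 2: lead(12x³ + 31x² − 29x − 9) ÷ lead(D) = 12x³ ÷ −3x² = −4x. Subtract (−4x)·D = 12x³ + 28x² − 36x. Remainder: 3x² + 7x − 9.
Step 3: lead(3x² + 7x − 9) ÷ lead(D) = 3x² ÷ −3x² = −1. Subtract (−1)·D = 3x² + 7x − 9. Remainder: 0.

Q = [7, -4, -1]; R = [0]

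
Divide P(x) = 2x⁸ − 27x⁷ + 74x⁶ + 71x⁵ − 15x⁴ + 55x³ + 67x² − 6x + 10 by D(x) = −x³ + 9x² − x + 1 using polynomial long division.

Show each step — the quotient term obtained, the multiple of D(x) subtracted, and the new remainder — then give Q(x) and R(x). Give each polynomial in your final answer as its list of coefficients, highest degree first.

Step 1: lead(2x⁸ − 27x⁷ + 74x⁶ + 71x⁵ − 15x⁴ + 55x³ + 67x² − 6x + 10) ÷ lead(D) = 2x⁸ ÷ −x³ = −2x⁵. Subtract (−2x⁵)·D = 2x⁸ − 18x⁷ + 2x⁶ − 2x⁵. Remainder: −9x⁷ + 72x⁶ + 73x⁵ − 15x⁴ + 55x³ + 67x² − 6x + 10.
Step 2: lead(−9x⁷ + 72x⁶ + 73x⁵ − 15x⁴ + 55x³ + 67x² − 6x + 10) ÷ lead(D) = −9x⁷ ÷ −x³ = 9x⁴. Subtract (9x⁴)·D = −9x⁷ + 81x⁶ − 9x⁵ + 9x⁴. Remainder: −9x⁶ + 82x⁵ − 24x⁴ + 55x³ + 67x² − 6x + 10.
Step 3: lead(−9x⁶ + 82x⁵ − 24x⁴ + 55x³ + 67x² − 6x + 10) ÷ lead(D) = −9x⁶ ÷ −x³ = 9x³. Subtract (9x³)·D = −9x⁶ + 81x⁵ − 9x⁴ + 9x³. Remainder: x⁵ − 15x⁴ + 46x³ + 67x² − 6x + 10.
Step 4: lead(x⁵ − 15x⁴ + 46x³ + 67x² − 6x + 10) ÷ lead(D) = x⁵ ÷ −x³ = −x². Subtract (−x²)·D = x⁵ − 9x⁴ + x³ − x². Remainder: −6x⁴ + 45x³ + 68x² − 6x + 10.
Step 5: lead(−6x⁴ + 45x³ + 68x² − 6x + 10) ÷ lead(D) = −6x⁴ ÷ −x³ = 6x. Subtract (6x)·D = −6x⁴ + 54x³ − 6x² + 6x. Remainder: −9x³ + 74x² − 12x + 10.
Step 6: lead(−9x³ + 74x² − 12x + 10) ÷ lead(D) = −9x³ ÷ −x³ = 9. Subtract (9)·D = −9x³ + 81x² − 9x + 9. Remainder: −7x² − 3x + 1.

Q = [-2, 9, 9, -1, 6, 9]; R = [-7, -3, 1]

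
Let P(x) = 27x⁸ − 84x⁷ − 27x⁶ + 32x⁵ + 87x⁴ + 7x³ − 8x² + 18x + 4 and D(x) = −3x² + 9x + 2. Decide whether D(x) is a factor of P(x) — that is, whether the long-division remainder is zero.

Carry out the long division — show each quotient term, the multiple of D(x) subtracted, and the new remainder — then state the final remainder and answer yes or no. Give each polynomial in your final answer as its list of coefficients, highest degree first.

R = [0], so D(x) is a factor of P(x). yes

Step 1: lead(27x⁸ − 84x⁷ − 27x⁶ + 32x⁵ + 87x⁴ + 7x³ − 8x² + 18x + 4) ÷ lead(D) = 27x⁸ ÷ −3x² = −9x⁶. Subtract (−9x⁶)·D = 27x⁸ − 81x⁷ − 18x⁶. Remainder: −3x⁷ − 9x⁶ + 32x⁵ + 87x⁴ + 7x³ − 8x² + 18x + 4.
Step 2: lead(−3x⁷ − 9x⁶ + 32x⁵ + 87x⁴ + 7x³ − 8x² + 18x + 4) ÷ lead(D) = −3x⁷ ÷ −3x² = x⁵. Subtract (x⁵)·D = −3x⁷ + 9x⁶ + 2x⁵. Remainder: −18x⁶ + 30x⁵ + 87x⁴ + 7x³ − 8x² + 18x + 4.
Step 3: lead(−18x⁶ + 30x⁵ + 87x⁴ + 7x³ − 8x² + 18x + 4) ÷ lead(D) = −18x⁶ ÷ −3x² = 6x⁴. Subtract (6x⁴)·D = −18x⁶ + 54x⁵ + 12x⁴. Remainder: −24x⁵ + 75x⁴ + 7x³ − 8x² + 18x + 4.
Step 4: lead(−24x⁵ + 75x⁴ + 7x³ − 8x² + 18x + 4) ÷ lead(D) = −24x⁵ ÷ −3x² = 8x³. Subtract (8x³)·D = −24x⁵ + 72x⁴ + 16x³. Remainder: 3x⁴ − 9x³ − 8x² + 18x + 4.
Step 5: lead(3x⁴ − 9x³ − 8x² + 18x + 4) ÷ lead(D) = 3x⁴ ÷ −3x² = −x². Subtract (−x²)·D = 3x⁴ − 9x³ − 2x². Remainder: −6x² + 18x + 4.
Step 6: lead(−6x² + 18x + 4) ÷ lead(D) = −6x² ÷ −3x² = 2. Subtract (2)·D = −6x² + 18x + 4. Remainder: 0.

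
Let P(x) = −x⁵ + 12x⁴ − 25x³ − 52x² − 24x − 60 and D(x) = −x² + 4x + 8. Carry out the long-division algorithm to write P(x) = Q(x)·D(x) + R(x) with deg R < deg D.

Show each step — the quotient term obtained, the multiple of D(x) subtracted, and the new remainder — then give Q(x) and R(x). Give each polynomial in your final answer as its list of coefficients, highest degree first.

Step 1: lead(−x⁵ + 12x⁴ − 25x³ − 52x² − 24x − 60) ÷ lead(D) = −x⁵ ÷ −x² = x³. Subtract (x³)·D = −x⁵ + 4x⁴ + 8x³. Remainder: 8x⁴ − 33x³ − 52x² − 24x − 60.
Step 2: lead(8x⁴ − 33x³ − 52x² − 24x − 60) ÷ lead(D) = 8x⁴ ÷ −x² = −8x². Subtract (−8x²)·D = 8x⁴ − 32x³ − 64x². Remainder: −x³ + 12x² − 24x − 60.
Step 3: lead(−x³ + 12x² − 24x − 60) ÷ lead(D) = −x³ ÷ −x² = x. Subtract (x)·D = −x³ + 4x² + 8x. Remainder: 8x² − 32x − 60.
Step 4: lead(8x² − 32x − 60) ÷ lead(D) = 8x² ÷ −x² = −8. Subtract (−8)·D = 8x² − 32x − 64. Remainder: 4.

Q = [1, -8, 1, -8]; R = [4]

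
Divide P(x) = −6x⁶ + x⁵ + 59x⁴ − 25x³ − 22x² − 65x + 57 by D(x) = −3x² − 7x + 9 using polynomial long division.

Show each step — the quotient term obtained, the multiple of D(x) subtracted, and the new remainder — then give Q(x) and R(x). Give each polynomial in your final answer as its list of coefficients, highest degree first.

Step 1: lead(−6x⁶ + x⁵ + 59x⁴ − 25x³ − 22x² − 65x + 57) ÷ lead(D) = −6x⁶ ÷ −3x² = 2x⁴. Subtract (2x⁴)·D = −6x⁶ − 14x⁵ + 18x⁴. Remainder: 15x⁵ + 41x⁴ − 25x³ − 22x² − 65x + 57.
Step 2: lead(15x⁵ + 41x⁴ − 25x³ − 22x² − 65x + 57) ÷ lead(D) = 15x⁵ ÷ −3x² = −5x³. Subtract (−5x³)·D = 15x⁵ + 35x⁴ − 45x³. Remainder: 6x⁴ + 20x³ − 22x² − 65x + 57.
Step 3: lead(6x⁴ + 20x³ − 22x² − 65x + 57) ÷ lead(D) = 6x⁴ ÷ −3x² = −2x². Subtract (−2x²)·D = 6x⁴ + 14x³ − 18x². Remainder: 6x³ − 4x² − 65x + 57.
Step 4: lead(6x³ − 4x² − 65x + 57) ÷ lead(D) = 6x³ ÷ −3x² = −2x. Subtract (−2x)·D = 6x³ + 14x² − 18x. Remainder: −18x² − 47x + 57.
Step 5: lead(−18x² − 47x + 57) ÷ lead(D) = −18x² ÷ −3x² = 6. Subtract (6)·D = −18x² − 42x + 54. Remainder: −5x + 3.

Q = [2, -5, -2, -2, 6]; R = [-5, 3]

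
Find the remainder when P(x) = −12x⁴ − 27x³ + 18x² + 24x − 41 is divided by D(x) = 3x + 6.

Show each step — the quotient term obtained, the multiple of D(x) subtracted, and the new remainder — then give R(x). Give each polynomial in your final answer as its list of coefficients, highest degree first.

R = [7]

Step 1: lead(−12x⁴ − 27x³ + 18x² + 24x − 41) ÷ lead(D) = −12x⁴ ÷ 3x = −4x³. Subtract (−4x³)·D = −12x⁴ − 24x³. Remainder: −3x³ + 18x² + 24x − 41.
Step 2: lead(−3x³ + 18x² + 24x − 41) ÷ lead(D) = −3x³ ÷ 3x = −x². Subtract (−x²)·D = −3x³ − 6x². Remainder: 24x² + 24x − 41.
Step 3: lead(24x² + 24x − 41) ÷ lead(D) = 24x² ÷ 3x = 8x. Subtract (8x)·D = 24x² + 48x. Remainder: −24x − 41.
Step 4: lead(−24x − 41) ÷ lead(D) = −24x ÷ 3x = −8. Subtract (−8)·D = −24x − 48. Remainder: 7.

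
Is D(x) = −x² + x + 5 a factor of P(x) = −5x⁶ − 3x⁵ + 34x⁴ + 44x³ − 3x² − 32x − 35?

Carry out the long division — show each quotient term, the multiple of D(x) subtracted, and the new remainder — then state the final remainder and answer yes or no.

R(x) = 0, so D(x) is a factor of P(x). yes

Step 1: lead(−5x⁶ − 3x⁵ + 34x⁴ + 44x³ − 3x² − 32x − 35) ÷ lead(D) = −5x⁶ ÷ −x² = 5x⁴. Subtract (5x⁴)·D = −5x⁶ + 5x⁵ + 25x⁴. Remainder: −8x⁵ + 9x⁴ + 44x³ − 3x² − 32x − 35.
Step 2: lead(−8x⁵ + 9x⁴ + 44x³ − 3x² − 32x − 35) ÷ lead(D) = −8x⁵ ÷ −x² = 8x³. Subtract (8x³)·D = −8x⁵ + 8x⁴ + 40x³. Remainder: x⁴ + 4x³ − 3x² − 32x − 35.
Step 3: lead(x⁴ + 4x³ − 3x² − 32x − 35) ÷ lead(D) = x⁴ ÷ −x² = −x². Subtract (−x²)·D = x⁴ − x³ − 5x². Remainder: 5x³ + 2x² − 32x − 35.
Step 4: lead(5x³ + 2x² − 32x − 35) ÷ lead(D) = 5x³ ÷ −x² = −5x. Subtract (−5x)·D = 5x³ − 5x² − 25x. Remainder: 7x² − 7x − 35.
Step 5: lead(7x² − 7x − 35) ÷ lead(D) = 7x² ÷ −x² = −7. Subtract (−7)·D = 7x² − 7x − 35. Remainder: 0.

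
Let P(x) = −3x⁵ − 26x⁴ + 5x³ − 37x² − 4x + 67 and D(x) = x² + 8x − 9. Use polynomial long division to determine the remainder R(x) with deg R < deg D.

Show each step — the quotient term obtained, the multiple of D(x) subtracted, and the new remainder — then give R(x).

Step 1: lead(−3x⁵ − 26x⁴ + 5x³ − 37x² − 4x + 67) ÷ lead(D) = −3x⁵ ÷ x² = −3x³. Subtract (−3x³)·D = −3x⁵ − 24x⁴ + 27x³. Remainder: −2x⁴ − 22x³ − 37x² − 4x + 67.
Step 2: lead(−2x⁴ − 22x³ − 37x² − 4x + 67) ÷ lead(D) = −2x⁴ ÷ x² = −2x². Subtract (−2x²)·D = −2x⁴ − 16x³ + 18x². Remainder: −6x³ − 55x² − 4x + 67.
Step 3: lead(−6x³ − 55x² − 4x + 67) ÷ lead(D) = −6x³ ÷ x² = −6x. Subtract (−6x)·D = −6x³ − 48x² + 54x. Remainder: −7x² − 58x + 67.
Step 4: lead(−7x² − 58x + 67) ÷ lead(D) = −7x² ÷ x² = −7. Subtract (−7)·D = −7x² − 56x + 63. Remainder: −2x + 4.

R(x) = −2x + 4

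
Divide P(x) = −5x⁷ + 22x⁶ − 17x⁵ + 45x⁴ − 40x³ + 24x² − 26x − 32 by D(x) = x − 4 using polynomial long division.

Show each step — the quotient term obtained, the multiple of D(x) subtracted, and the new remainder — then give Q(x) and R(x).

Q(x) = −5x⁶ + 2x⁵ − 9x⁴ + 9x³ − 4x² + 8x + 6; R(x) = −8

Step 1: lead(−5x⁷ + 22x⁶ − 17x⁵ + 45x⁴ − 40x³ + 24x² − 26x − 32) ÷ lead(D) = −5x⁷ ÷ x = −5x⁶. Subtract (−5x⁶)·D = −5x⁷ + 20x⁶. Remainder: 2x⁶ − 17x⁵ + 45x⁴ − 40x³ + 24x² − 26x − 32.
Step 2: lead(2x⁶ − 17x⁵ + 45x⁴ − 40x³ + 24x² − 26x − 32) ÷ lead(D) = 2x⁶ ÷ x = 2x⁵. Subtract (2x⁵)·D = 2x⁶ − 8x⁵. Remainder: −9x⁵ + 45x⁴ − 40x³ + 24x² − 26x − 32.
Step 3: lead(−9x⁵ + 45x⁴ − 40x³ + 24x² − 26x − 32) ÷ lead(D) = −9x⁵ ÷ x = −9x⁴. Subtract (−9x⁴)·D = −9x⁵ + 36x⁴. Remainder: 9x⁴ − 40x³ + 24x² − 26x − 32.
Step 4: lead(9x⁴ − 40x³ + 24x² − 26x − 32) ÷ lead(D) = 9x⁴ ÷ x = 9x³. Subtract (9x³)·D = 9x⁴ − 36x³. Remainder: −4x³ + 24x² − 26x − 32.
Step 5: lead(−4x³ + 24x² − 26x − 32) ÷ lead(D) = −4x³ ÷ x = −4x². Subtract (−4x²)·D = −4x³ + 16x². Remainder: 8x² − 26x − 32.
Step 6: lead(8x² − 26x − 32) ÷ lead(D) = 8x² ÷ x = 8x. Subtract (8x)·D = 8x² − 32x. Remainder: 6x − 32.
Step 7: lead(6x − 32) ÷ lead(D) = 6x ÷ x = 6. Subtract (6)·D = 6x − 24. Remainder: −8.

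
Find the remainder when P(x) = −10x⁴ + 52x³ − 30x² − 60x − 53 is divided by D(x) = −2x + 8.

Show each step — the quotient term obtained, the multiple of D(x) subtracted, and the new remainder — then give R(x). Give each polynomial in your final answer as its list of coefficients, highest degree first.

Step 1: lead(−10x⁴ + 52x³ − 30x² − 60x − 53) ÷ lead(D) = −10x⁴ ÷ −2x = 5x³. Subtract (5x³)·D = −10x⁴ + 40x³. Remainder: 12x³ − 30x² − 60x − 53.
Step 2: lead(12x³ − 30x² − 60x − 53) ÷ lead(D) = 12x³ ÷ −2x = −6x². Subtract (−6x²)·D = 12x³ − 48x². Remainder: 18x² − 60x − 53.
Step 3: lead(18x² − 60x − 53) ÷ lead(D) = 18x² ÷ −2x = −9x. Subtract (−9x)·D = 18x² − 72x. Remainder: 12x − 53.
Step 4: lead(12x − 53) ÷ lead(D) = 12x ÷ −2x = −6. Subtract (−6)·D = 12x − 48. Remainder: −5.

R = [-5]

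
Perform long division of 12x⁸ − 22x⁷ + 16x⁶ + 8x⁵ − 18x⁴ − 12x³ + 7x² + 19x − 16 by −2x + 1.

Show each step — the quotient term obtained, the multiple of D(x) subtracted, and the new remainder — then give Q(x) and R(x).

Step 1: lead(12x⁸ − 22x⁷ + 16x⁶ + 8x⁵ − 18x⁴ − 12x³ + 7x² + 19x − 16) ÷ lead(D) = 12x⁸ ÷ −2x = −6x⁷. Subtract (−6x⁷)·D = 12x⁸ − 6x⁷. Remainder: −16x⁷ + 16x⁶ + 8x⁵ − 18x⁴ − 12x³ + 7x² + 19x − 16.
Step 2: lead(−16x⁷ + 16x⁶ + 8x⁵ − 18x⁴ − 12x³ + 7x² + 19x − 16) ÷ lead(D) = −16x⁷ ÷ −2x = 8x⁶. Subtract (8x⁶)·D = −16x⁷ + 8x⁶. Remainder: 8x⁶ + 8x⁵ − 18x⁴ − 12x³ + 7x² + 19x − 16.
Step 3: lead(8x⁶ + 8x⁵ − 18x⁴ − 12x³ + 7x² + 19x − 16) ÷ lead(D) = 8x⁶ ÷ −2x = −4x⁵. Subtract (−4x⁵)·D = 8x⁶ − 4x⁵. Remainder: 12x⁵ − 18x⁴ − 12x³ + 7x² + 19x − 16.
Step 4: lead(12x⁵ − 18x⁴ − 12x³ + 7x² + 19x − 16) ÷ lead(D) = 12x⁵ ÷ −2x = −6x⁴. Subtract (−6x⁴)·D = 12x⁵ − 6x⁴. Remainder: −12x⁴ − 12x³ + 7x² + 19x − 16.
Step 5: lead(−12x⁴ − 12x³ + 7x² + 19x − 16) ÷ lead(D) = −12x⁴ ÷ −2x = 6x³. Subtract (6x³)·D = −12x⁴ + 6x³. Remainder: −18x³ + 7x² + 19x − 16.
Step 6: lead(−18x³ + 7x² + 19x − 16) ÷ lead(D) = −18x³ ÷ −2x = 9x². Subtract (9x²)·D = −18x³ + 9x². Remainder: −2x² + 19x − 16.
Step 7: lead(−2x² + 19x − 16) ÷ lead(D) = −2x² ÷ −2x = x. Subtract (x)·D = −2x² + x. Remainder: 18x − 16.
Step 8: lead(18x − 16) ÷ lead(D) = 18x ÷ −2x = −9. Subtract (−9)·D = 18x − 9. Remainder: −7.

Q(x) = −6x⁷ + 8x⁶ − 4x⁵ − 6x⁴ + 6x³ + 9x² + x − 9; R(x) = −7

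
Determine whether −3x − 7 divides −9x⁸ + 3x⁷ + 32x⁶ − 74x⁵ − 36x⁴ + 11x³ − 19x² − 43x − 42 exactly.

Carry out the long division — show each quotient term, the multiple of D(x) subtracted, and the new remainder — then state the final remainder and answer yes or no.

R(x) = −7, so D(x) is not a factor of P(x). no

Step 1: lead(−9x⁸ + 3x⁷ + 32x⁶ − 74x⁵ − 36x⁴ + 11x³ − 19x² − 43x − 42) ÷ lead(D) = −9x⁸ ÷ −3x = 3x⁷. Subtract (3x⁷)·D = −9x⁸ − 21x⁷. Remainder: 24x⁷ + 32x⁶ − 74x⁵ − 36x⁴ + 11x³ − 19x² − 43x − 42.
Step 2: lead(24x⁷ + 32x⁶ − 74x⁵ − 36x⁴ + 11x³ − 19x² − 43x − 42) ÷ lead(D) = 24x⁷ ÷ −3x = −8x⁶. Subtract (−8x⁶)·D = 24x⁷ + 56x⁶. Remainder: −24x⁶ − 74x⁵ − 36x⁴ + 11x³ − 19x² − 43x − 42.
Step 3: lead(−24x⁶ − 74x⁵ − 36x⁴ + 11x³ − 19x² − 43x − 42) ÷ lead(D) = −24x⁶ ÷ −3x = 8x⁵. Subtract (8x⁵)·D = −24x⁶ − 56x⁵. Remainder: −18x⁵ − 36x⁴ + 11x³ − 19x² − 43x − 42.
Step 4: lead(−18x⁵ − 36x⁴ + 11x³ − 19x² − 43x − 42) ÷ lead(D) = −18x⁵ ÷ −3x = 6x⁴. Subtract (6x⁴)·D = −18x⁵ − 42x⁴. Remainder: 6x⁴ + 11x³ − 19x² − 43x − 42.
Step 5: lead(6x⁴ + 11x³ − 19x² − 43x − 42) ÷ lead(D) = 6x⁴ ÷ −3x = −2x³. Subtract (−2x³)·D = 6x⁴ + 14x³. Remainder: −3x³ − 19x² − 43x − 42.
Step 6: lead(−3x³ − 19x² − 43x − 42) ÷ lead(D) = −3x³ ÷ −3x = x². Subtract (x²)·D = −3x³ − 7x². Remainder: −12x² − 43x − 42.
Step 7: lead(−12x² − 43x − 42) ÷ lead(D) = −12x² ÷ −3x = 4x. Subtract (4x)·D = −12x² − 28x. Remainder: −15x − 42.
Step 8: lead(−15x − 42) ÷ lead(D) = −15x ÷ −3x = 5. Subtract (5)·D = −15x − 35. Remainder: −7.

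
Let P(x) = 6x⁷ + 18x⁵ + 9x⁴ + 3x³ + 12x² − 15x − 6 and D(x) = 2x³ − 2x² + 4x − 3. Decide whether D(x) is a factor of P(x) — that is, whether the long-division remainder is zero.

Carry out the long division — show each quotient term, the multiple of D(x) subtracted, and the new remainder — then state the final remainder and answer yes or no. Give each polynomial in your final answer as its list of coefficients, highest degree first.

R = [3], so D(x) is not a factor of P(x). no

Step 1: lead(6x⁷ + 18x⁵ + 9x⁴ + 3x³ + 12x² − 15x − 6) ÷ lead(D) = 6x⁷ ÷ 2x³ = 3x⁴. Subtract (3x⁴)·D = 6x⁷ − 6x⁶ + 12x⁵ − 9x⁴. Remainder: 6x⁶ + 6x⁵ + 18x⁴ + 3x³ + 12x² − 15x − 6.
Step 2: lead(6x⁶ + 6x⁵ + 18x⁴ + 3x³ + 12x² − 15x − 6) ÷ lead(D) = 6x⁶ ÷ 2x³ = 3x³. Subtract (3x³)·D = 6x⁶ − 6x⁵ + 12x⁴ − 9x³. Remainder: 12x⁵ + 6x⁴ + 12x³ + 12x² − 15x − 6.
Step 3: lead(12x⁵ + 6x⁴ + 12x³ + 12x² − 15x − 6) ÷ lead(D) = 12x⁵ ÷ 2x³ = 6x². Subtract (6x²)·D = 12x⁵ − 12x⁴ + 24x³ − 18x². Remainder: 18x⁴ − 12x³ + 30x² − 15x − 6.
Step 4: lead(18x⁴ − 12x³ + 30x² − 15x − 6) ÷ lead(D) = 18x⁴ ÷ 2x³ = 9x. Subtract (9x)·D = 18x⁴ − 18x³ + 36x² − 27x. Remainder: 6x³ − 6x² + 12x − 6.
Step 5: lead(6x³ − 6x² + 12x − 6) ÷ lead(D) = 6x³ ÷ 2x³ = 3. Subtract (3)·D = 6x³ − 6x² + 12x − 9. Remainder: 3.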